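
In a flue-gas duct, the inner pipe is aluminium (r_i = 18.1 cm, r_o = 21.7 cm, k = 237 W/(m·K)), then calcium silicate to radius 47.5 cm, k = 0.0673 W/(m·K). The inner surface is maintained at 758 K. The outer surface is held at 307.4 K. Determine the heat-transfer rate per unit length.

Q' = 243 W/m

Series thermal resistances, inner to outer:
  R'_aluminium = ln(0.217/0.181)/(2πk) = 0.1814/(2π·237) = 1.218×10^-4 m·K/W
  R'_calcium silicate = ln(0.475/0.217)/(2πk) = 0.7834/(2π·0.0673) = 1.853 m·K/W
ΣR = 1.218×10^-4 + 1.853 = 1.853 m·K/W
Q' = ΔT/ΣR = (758 K − 307.4 K)/1.853 = 243 W/m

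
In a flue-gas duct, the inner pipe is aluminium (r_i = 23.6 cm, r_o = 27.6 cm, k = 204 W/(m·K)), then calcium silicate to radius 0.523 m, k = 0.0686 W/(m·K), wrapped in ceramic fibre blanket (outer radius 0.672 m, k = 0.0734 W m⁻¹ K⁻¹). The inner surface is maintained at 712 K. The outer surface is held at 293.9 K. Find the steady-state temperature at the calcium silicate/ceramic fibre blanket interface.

Treat each layer as a resistance in series:
  R'_aluminium = ln(0.276/0.236)/(2πk) = 0.1566/(2π·204) = 1.222×10^-4 m·K/W
  R'_calcium silicate = ln(0.523/0.276)/(2πk) = 0.6392/(2π·0.0686) = 1.483 m·K/W
  R'_ceramic fibre blanket = ln(0.672/0.523)/(2πk) = 0.2507/(2π·0.0734) = 0.5435 m·K/W
ΣR = 1.222×10^-4 + 1.483 + 0.5435 = 2.027 m·K/W
Q' = ΔT/ΣR = (712 K − 293.9 K)/2.027 = 206.3 W/m
From the inner boundary to the calcium silicate/ceramic fibre blanket interface, ΣR_partial = 1.483 m·K/W.
T_interface = T_in − Q'·ΣR_partial = 712 K − (206.3)(1.483) = 406 K

T = 406 K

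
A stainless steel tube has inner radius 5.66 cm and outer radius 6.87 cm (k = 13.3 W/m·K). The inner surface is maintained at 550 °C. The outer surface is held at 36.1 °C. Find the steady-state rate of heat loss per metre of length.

Q' = 2πk·ΔT/ln(r₂/r₁) = 2π × 13.3 × 513.9 / ln(0.0687/0.0566) = 2.22×10^5 W/m

Q' = 222 kW/m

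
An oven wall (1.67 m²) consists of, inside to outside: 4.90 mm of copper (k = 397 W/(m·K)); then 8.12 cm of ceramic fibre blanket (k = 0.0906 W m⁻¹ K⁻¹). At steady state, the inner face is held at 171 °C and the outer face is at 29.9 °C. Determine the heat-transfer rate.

Q = 263 W

Treat each layer as a resistance in series:
  R_copper = L/(kA) = 0.00490/(397·1.67) = 7.391×10^-6 K/W
  R_ceramic fibre blanket = L/(kA) = 0.0812/(0.0906·1.67) = 0.5367 K/W
ΣR = 7.391×10^-6 + 0.5367 = 0.5367 K/W
Q = ΔT/ΣR = (171 °C − 29.9 °C)/0.5367 = 263 W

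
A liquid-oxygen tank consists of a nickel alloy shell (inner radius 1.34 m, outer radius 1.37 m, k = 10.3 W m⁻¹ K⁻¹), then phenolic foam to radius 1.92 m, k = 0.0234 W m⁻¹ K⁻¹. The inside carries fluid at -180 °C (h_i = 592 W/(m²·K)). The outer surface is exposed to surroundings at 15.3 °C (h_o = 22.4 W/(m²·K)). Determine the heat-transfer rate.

Q = 274 W

Resistance network (inner→outer):
  R_conv,in = 1/(4πr²h) = 1/(4π·1.34²·592) = 7.486×10^-5 K/W
  R_nickel alloy = (1/1.34 − 1/1.37)/(4πk) = 0.01634/(4π·10.3) = 1.263×10^-4 K/W
  R_phenolic foam = (1/1.37 − 1/1.92)/(4πk) = 0.2091/(4π·0.0234) = 0.7111 K/W
  R_conv,out = 1/(4πr²h) = 1/(4π·1.92²·22.4) = 9.637×10^-4 K/W
ΣR = 7.486×10^-5 + 1.263×10^-4 + 0.7111 + 9.637×10^-4 = 0.7123 K/W
Q = ΔT/ΣR = (-180 °C − 15.3 °C)/0.7123 = -274 W
(Negative Q ⇒ heat flows inward; heat gain = 274 W.)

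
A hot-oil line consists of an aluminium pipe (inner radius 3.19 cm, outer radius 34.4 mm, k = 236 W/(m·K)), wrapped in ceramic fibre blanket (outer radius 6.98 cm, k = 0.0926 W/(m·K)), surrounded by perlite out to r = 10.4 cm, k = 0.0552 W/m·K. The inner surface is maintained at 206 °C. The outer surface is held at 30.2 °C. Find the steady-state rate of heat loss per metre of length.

Q' = 74.3 W/m

Series thermal resistances, inner to outer:
  R'_aluminium = ln(0.0344/0.0319)/(2πk) = 0.07545/(2π·236) = 5.088×10^-5 m·K/W
  R'_ceramic fibre blanket = ln(0.0698/0.0344)/(2πk) = 0.7076/(2π·0.0926) = 1.216 m·K/W
  R'_perlite = ln(0.104/0.0698)/(2πk) = 0.3988/(2π·0.0552) = 1.150 m·K/W
ΣR = 5.088×10^-5 + 1.216 + 1.150 = 2.366 m·K/W
Q' = ΔT/ΣR = (206 °C − 30.2 °C)/2.366 = 74.3 W/m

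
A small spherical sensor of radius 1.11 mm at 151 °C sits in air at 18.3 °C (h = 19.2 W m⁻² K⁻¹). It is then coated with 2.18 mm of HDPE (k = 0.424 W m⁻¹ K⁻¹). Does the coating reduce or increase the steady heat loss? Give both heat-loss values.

increases: 0.0394 → 0.268 W

Critical radius for a sphere: r_cr = 2k/h = 0.0442 m = 4.42 cm.
Outer radius after coating: r₂ = 0.00111 + 0.00218 = 0.00329 m.
Since r₁ < r_cr and r₂ ≤ r_cr, the coating moves toward the maximum at r_cr — heat loss rises.
Bare: R = 1/(4πr₁²h) = 3364 K/W; Q = 132.7/3364 = 0.0394 W.
Coated: R = R_cond + R_conv = 494.9 K/W; Q = 132.7/494.9 = 0.268 W.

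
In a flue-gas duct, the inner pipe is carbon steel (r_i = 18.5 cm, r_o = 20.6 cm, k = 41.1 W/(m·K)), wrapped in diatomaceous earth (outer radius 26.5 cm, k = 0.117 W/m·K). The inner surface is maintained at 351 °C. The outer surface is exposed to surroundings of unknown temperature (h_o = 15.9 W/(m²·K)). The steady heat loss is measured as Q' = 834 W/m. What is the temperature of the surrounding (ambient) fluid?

Series resistances:
  R'_carbon steel = ln(0.206/0.185)/(2πk) = 0.1075/(2π·41.1) = 4.164×10^-4 m·K/W
  R'_diatomaceous earth = ln(0.265/0.206)/(2πk) = 0.2519/(2π·0.117) = 0.3426 m·K/W
  R'_conv,out = 1/(2πr h) = 1/(2π·0.265·15.9) = 0.03777 m·K/W
ΣR = 0.3808 m·K/W
ΔT = Q'·ΣR = 834 × 0.3808 = 317.6 K
Heat flows outward, so T_out = T_in − ΔT = 351 − 317.6 = 33.4 °C

T_out = 33.4 °C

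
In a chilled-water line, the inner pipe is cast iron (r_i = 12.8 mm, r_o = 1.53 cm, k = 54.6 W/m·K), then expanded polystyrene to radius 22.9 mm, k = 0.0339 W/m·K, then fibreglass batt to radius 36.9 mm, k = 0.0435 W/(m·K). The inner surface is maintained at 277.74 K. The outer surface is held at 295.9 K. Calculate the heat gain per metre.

Q' = 4.99 W/m

Series thermal resistances, inner to outer:
  R'_cast iron = ln(0.0153/0.0128)/(2πk) = 0.1784/(2π·54.6) = 5.200×10^-4 m·K/W
  R'_expanded polystyrene = ln(0.0229/0.0153)/(2πk) = 0.4033/(2π·0.0339) = 1.893 m·K/W
  R'_fibreglass batt = ln(0.0369/0.0229)/(2πk) = 0.4771/(2π·0.0435) = 1.745 m·K/W
ΣR = 5.200×10^-4 + 1.893 + 1.745 = 3.639 m·K/W
Q' = ΔT/ΣR = (277.74 K − 295.9 K)/3.639 = -4.99 W/m
(Negative Q' ⇒ heat flows inward; heat gain = 4.99 W/m.)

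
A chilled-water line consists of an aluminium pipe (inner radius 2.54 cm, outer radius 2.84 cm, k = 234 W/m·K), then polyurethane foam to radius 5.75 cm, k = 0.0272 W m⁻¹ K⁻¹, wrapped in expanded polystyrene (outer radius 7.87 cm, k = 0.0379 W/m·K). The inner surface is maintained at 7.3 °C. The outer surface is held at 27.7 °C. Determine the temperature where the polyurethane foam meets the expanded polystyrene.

T = 22.8 °C

Resistance network (inner→outer):
  R'_aluminium = ln(0.0284/0.0254)/(2πk) = 0.1116/(2π·234) = 7.593×10^-5 m·K/W
  R'_polyurethane foam = ln(0.0575/0.0284)/(2πk) = 0.7054/(2π·0.0272) = 4.127 m·K/W
  R'_expanded polystyrene = ln(0.0787/0.0575)/(2πk) = 0.3139/(2π·0.0379) = 1.318 m·K/W
ΣR = 7.593×10^-5 + 4.127 + 1.318 = 5.445 m·K/W
Q' = ΔT/ΣR = (7.3 °C − 27.7 °C)/5.445 = -3.747 W/m
From the inner boundary to the polyurethane foam/expanded polystyrene interface, ΣR_partial = 4.127 m·K/W.
T_interface = T_in − Q'·ΣR_partial = 7.3 °C − (-3.747)(4.127) = 22.8 °C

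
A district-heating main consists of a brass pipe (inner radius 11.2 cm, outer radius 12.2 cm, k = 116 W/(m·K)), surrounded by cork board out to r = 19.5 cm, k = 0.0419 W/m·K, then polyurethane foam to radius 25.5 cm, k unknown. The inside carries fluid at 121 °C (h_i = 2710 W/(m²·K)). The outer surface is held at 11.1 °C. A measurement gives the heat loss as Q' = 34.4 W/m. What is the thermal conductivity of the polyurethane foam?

ΣR = ΔT/Q' = |121 − 11.1|/34.4 = 3.195 m·K/W
Known resistances:
  R'_conv,in = 1/(2πr h) = 1/(2π·0.112·2710) = 5.244×10^-4 m·K/W
  R'_brass = ln(0.122/0.112)/(2πk) = 0.08552/(2π·116) = 1.173×10^-4 m·K/W
  R'_cork board = ln(0.195/0.122)/(2πk) = 0.4690/(2π·0.0419) = 1.781 m·K/W
R_polyurethane foam = ΣR − ΣR_known = 3.195 − 1.782 = 1.413 m·K/W
ln(r₂/r₁)/(2πk) = 1.413 ⇒ k = 0.2683/(2π·1.413) = 0.0302 W/m·K

k = 0.0302 W/m·K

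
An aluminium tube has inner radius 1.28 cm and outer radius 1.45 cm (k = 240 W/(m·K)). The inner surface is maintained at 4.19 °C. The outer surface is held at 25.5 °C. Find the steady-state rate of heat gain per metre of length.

Q' = 2πk·ΔT/ln(r₂/r₁) = 2π × 240 × 21.31 / ln(0.0145/0.0128) = 2.58×10^5 W/m

Q' = 258 kW/m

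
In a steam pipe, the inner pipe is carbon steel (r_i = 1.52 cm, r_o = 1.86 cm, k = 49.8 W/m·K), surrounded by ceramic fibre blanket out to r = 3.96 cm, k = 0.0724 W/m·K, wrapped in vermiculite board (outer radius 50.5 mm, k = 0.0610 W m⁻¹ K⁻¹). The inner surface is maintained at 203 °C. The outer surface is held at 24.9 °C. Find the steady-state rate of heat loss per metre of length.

Resistance network (inner→outer):
  R'_carbon steel = ln(0.0186/0.0152)/(2πk) = 0.2019/(2π·49.8) = 6.451×10^-4 m·K/W
  R'_ceramic fibre blanket = ln(0.0396/0.0186)/(2πk) = 0.7557/(2π·0.0724) = 1.661 m·K/W
  R'_vermiculite board = ln(0.0505/0.0396)/(2πk) = 0.2431/(2π·0.0610) = 0.6344 m·K/W
ΣR = 6.451×10^-4 + 1.661 + 0.6344 = 2.296 m·K/W
Q' = ΔT/ΣR = (203 °C − 24.9 °C)/2.296 = 77.6 W/m

Q' = 77.6 W/m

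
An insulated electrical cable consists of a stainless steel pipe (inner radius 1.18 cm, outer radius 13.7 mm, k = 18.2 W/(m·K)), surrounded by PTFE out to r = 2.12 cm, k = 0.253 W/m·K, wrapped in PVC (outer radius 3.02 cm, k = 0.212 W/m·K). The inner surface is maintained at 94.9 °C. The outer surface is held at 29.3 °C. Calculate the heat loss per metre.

Series thermal resistances, inner to outer:
  R'_stainless steel = ln(0.0137/0.0118)/(2πk) = 0.1493/(2π·18.2) = 0.001306 m·K/W
  R'_PTFE = ln(0.0212/0.0137)/(2πk) = 0.4366/(2π·0.253) = 0.2747 m·K/W
  R'_PVC = ln(0.0302/0.0212)/(2πk) = 0.3538/(2π·0.212) = 0.2656 m·K/W
ΣR = 0.001306 + 0.2747 + 0.2656 = 0.5416 m·K/W
Q' = ΔT/ΣR = (94.9 °C − 29.3 °C)/0.5416 = 121 W/m

Q' = 121 W/m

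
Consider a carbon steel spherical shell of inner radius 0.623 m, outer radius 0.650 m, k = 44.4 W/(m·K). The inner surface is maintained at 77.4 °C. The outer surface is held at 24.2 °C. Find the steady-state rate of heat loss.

Q = 4.45×10^5 W

Q = 4πk·ΔT/(1/r₁ − 1/r₂) = 4π × 44.4 × 53.2 / (1/0.623 − 1/0.650) = 4.45×10^5 W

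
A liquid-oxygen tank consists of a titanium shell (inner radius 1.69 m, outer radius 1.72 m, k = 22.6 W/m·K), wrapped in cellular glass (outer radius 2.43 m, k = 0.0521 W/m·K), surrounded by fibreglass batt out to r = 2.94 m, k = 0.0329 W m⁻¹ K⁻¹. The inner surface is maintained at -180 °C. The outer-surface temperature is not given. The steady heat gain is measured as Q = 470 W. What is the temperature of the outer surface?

Series resistances:
  R_titanium = (1/1.69 − 1/1.72)/(4πk) = 0.01032/(4π·22.6) = 3.634×10^-5 K/W
  R_cellular glass = (1/1.72 − 1/2.43)/(4πk) = 0.1699/(4π·0.0521) = 0.2595 K/W
  R_fibreglass batt = (1/2.43 − 1/2.94)/(4πk) = 0.07139/(4π·0.0329) = 0.1727 K/W
ΣR = 0.4322 K/W
ΔT = Q·ΣR = 470 × 0.4322 = 203.1 K
Heat flows inward, so T_out = T_in + ΔT = -180 + 203.1 = 23.1 °C

T_out = 23.1 °C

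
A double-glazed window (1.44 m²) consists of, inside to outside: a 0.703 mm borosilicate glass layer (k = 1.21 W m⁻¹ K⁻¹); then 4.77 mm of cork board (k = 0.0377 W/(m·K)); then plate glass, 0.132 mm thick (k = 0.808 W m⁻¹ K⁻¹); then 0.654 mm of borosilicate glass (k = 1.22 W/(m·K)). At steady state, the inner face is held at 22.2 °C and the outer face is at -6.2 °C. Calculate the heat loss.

Q = 320 W

Treat each layer as a resistance in series:
  R_borosilicate glass = L/(kA) = 7.03×10^-4/(1.21·1.44) = 4.035×10^-4 K/W
  R_cork board = L/(kA) = 0.00477/(0.0377·1.44) = 0.08786 K/W
  R_plate glass = L/(kA) = 1.32×10^-4/(0.808·1.44) = 1.134×10^-4 K/W
  R_borosilicate glass = L/(kA) = 6.54×10^-4/(1.22·1.44) = 3.723×10^-4 K/W
ΣR = 4.035×10^-4 + 0.08786 + 1.134×10^-4 + 3.723×10^-4 = 0.08875 K/W
Q = ΔT/ΣR = (22.2 °C − -6.2 °C)/0.08875 = 320 W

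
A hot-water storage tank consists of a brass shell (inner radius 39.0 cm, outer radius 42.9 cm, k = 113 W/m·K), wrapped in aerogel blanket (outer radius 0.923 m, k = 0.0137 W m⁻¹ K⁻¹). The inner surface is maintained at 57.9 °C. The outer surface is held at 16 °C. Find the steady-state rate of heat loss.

Q = 5.78 W

Treat each layer as a resistance in series:
  R_brass = (1/0.390 − 1/0.429)/(4πk) = 0.2331/(4π·113) = 1.642×10^-4 K/W
  R_aerogel blanket = (1/0.429 − 1/0.923)/(4πk) = 1.248/(4π·0.0137) = 7.247 K/W
ΣR = 1.642×10^-4 + 7.247 = 7.247 K/W
Q = ΔT/ΣR = (57.9 °C − 16 °C)/7.247 = 5.78 W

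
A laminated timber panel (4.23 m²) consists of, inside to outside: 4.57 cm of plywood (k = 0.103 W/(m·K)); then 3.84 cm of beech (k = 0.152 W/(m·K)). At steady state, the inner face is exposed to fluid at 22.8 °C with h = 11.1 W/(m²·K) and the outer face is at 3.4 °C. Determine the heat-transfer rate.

Q = 104 W

Treat each layer as a resistance in series:
  R_conv,in = 1/(hA) = 1/(11.1·4.23) = 0.02130 K/W
  R_plywood = L/(kA) = 0.0457/(0.103·4.23) = 0.1049 K/W
  R_beech = L/(kA) = 0.0384/(0.152·4.23) = 0.05972 K/W
ΣR = 0.02130 + 0.1049 + 0.05972 = 0.1859 K/W
Q = ΔT/ΣR = (22.8 °C − 3.4 °C)/0.1859 = 104 W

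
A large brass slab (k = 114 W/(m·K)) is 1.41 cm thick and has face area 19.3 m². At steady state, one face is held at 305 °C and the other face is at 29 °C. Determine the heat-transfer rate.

Q = kA·ΔT/L = 114 × 19.3 × |305 °C − 29 °C| / 0.0141 = 4.31×10^7 W

Q = 43100 kW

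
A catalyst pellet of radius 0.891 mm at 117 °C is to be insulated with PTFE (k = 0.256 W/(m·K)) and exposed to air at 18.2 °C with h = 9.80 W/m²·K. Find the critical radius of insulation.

For a sphere, r_cr = 2k_ins/h = 2·0.256/9.80 = 0.0522 m = 5.22 cm

r_cr = 5.22 cm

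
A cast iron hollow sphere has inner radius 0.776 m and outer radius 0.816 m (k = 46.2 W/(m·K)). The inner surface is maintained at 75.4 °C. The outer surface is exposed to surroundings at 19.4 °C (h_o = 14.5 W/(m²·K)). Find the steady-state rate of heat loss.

Treat each layer as a resistance in series:
  R_cast iron = (1/0.776 − 1/0.816)/(4πk) = 0.06317/(4π·46.2) = 1.088×10^-4 K/W
  R_conv,out = 1/(4πr²h) = 1/(4π·0.816²·14.5) = 0.008242 K/W
ΣR = 1.088×10^-4 + 0.008242 = 0.008351 K/W
Q = ΔT/ΣR = (75.4 °C − 19.4 °C)/0.008351 = 6710 W

Q = 6710 W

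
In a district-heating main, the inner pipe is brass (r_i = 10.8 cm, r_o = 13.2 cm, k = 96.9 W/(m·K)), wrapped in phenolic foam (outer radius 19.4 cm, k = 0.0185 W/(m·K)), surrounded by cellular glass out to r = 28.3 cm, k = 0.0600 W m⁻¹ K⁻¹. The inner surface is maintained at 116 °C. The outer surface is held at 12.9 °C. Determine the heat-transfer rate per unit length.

Series thermal resistances, inner to outer:
  R'_brass = ln(0.132/0.108)/(2πk) = 0.2007/(2π·96.9) = 3.296×10^-4 m·K/W
  R'_phenolic foam = ln(0.194/0.132)/(2πk) = 0.3851/(2π·0.0185) = 3.313 m·K/W
  R'_cellular glass = ln(0.283/0.194)/(2πk) = 0.3776/(2π·0.0600) = 1.002 m·K/W
ΣR = 3.296×10^-4 + 3.313 + 1.002 = 4.315 m·K/W
Q' = ΔT/ΣR = (116 °C − 12.9 °C)/4.315 = 23.9 W/m

Q' = 23.9 W/m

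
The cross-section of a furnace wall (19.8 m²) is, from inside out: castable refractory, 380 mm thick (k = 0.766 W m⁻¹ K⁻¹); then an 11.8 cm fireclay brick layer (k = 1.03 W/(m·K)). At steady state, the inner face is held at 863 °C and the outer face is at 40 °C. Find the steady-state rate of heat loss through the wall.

Resistance network (inner→outer):
  R_castable refractory = L/(kA) = 0.380/(0.766·19.8) = 0.02505 K/W
  R_fireclay brick = L/(kA) = 0.118/(1.03·19.8) = 0.005786 K/W
ΣR = 0.02505 + 0.005786 = 0.03084 K/W
Q = ΔT/ΣR = (863 °C − 40 °C)/0.03084 = 26700 W

Q = 26700 W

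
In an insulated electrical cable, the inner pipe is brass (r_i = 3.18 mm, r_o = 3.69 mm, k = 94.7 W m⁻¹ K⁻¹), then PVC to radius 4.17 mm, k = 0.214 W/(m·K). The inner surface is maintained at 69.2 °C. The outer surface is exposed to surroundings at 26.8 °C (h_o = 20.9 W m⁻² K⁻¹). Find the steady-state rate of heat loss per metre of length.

Series thermal resistances, inner to outer:
  R'_brass = ln(0.00369/0.00318)/(2πk) = 0.1487/(2π·94.7) = 2.500×10^-4 m·K/W
  R'_PVC = ln(0.00417/0.00369)/(2πk) = 0.1223/(2π·0.214) = 0.09095 m·K/W
  R'_conv,out = 1/(2πr h) = 1/(2π·0.00417·20.9) = 1.826 m·K/W
ΣR = 2.500×10^-4 + 0.09095 + 1.826 = 1.917 m·K/W
Q' = ΔT/ΣR = (69.2 °C − 26.8 °C)/1.917 = 22.1 W/m

Q' = 22.1 W/m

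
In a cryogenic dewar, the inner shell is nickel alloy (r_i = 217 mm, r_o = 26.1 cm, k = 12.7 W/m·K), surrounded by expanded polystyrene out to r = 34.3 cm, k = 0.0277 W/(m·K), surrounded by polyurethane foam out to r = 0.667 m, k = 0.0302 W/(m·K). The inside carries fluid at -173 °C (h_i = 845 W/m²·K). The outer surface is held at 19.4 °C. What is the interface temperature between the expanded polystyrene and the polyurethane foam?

T = -93.3 °C

Treat each layer as a resistance in series:
  R_conv,in = 1/(4πr²h) = 1/(4π·0.217²·845) = 0.002000 K/W
  R_nickel alloy = (1/0.217 − 1/0.261)/(4πk) = 0.7769/(4π·12.7) = 0.004868 K/W
  R_expanded polystyrene = (1/0.261 − 1/0.343)/(4πk) = 0.9160/(4π·0.0277) = 2.631 K/W
  R_polyurethane foam = (1/0.343 − 1/0.667)/(4πk) = 1.416/(4π·0.0302) = 3.732 K/W
ΣR = 0.002000 + 0.004868 + 2.631 + 3.732 = 6.370 K/W
Q = ΔT/ΣR = (-173 °C − 19.4 °C)/6.370 = -30.20 W
From the inner boundary to the expanded polystyrene/polyurethane foam interface, ΣR_partial = 2.638 K/W.
T_interface = T_in − Q·ΣR_partial = -173 °C − (-30.20)(2.638) = -93.3 °C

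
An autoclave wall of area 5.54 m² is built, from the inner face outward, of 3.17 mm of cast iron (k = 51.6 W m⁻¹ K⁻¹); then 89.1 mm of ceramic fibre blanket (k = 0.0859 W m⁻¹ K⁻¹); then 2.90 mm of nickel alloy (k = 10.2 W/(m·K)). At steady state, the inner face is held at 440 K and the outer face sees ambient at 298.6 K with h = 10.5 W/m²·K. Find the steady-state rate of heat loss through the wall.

Treat each layer as a resistance in series:
  R_cast iron = L/(kA) = 0.00317/(51.6·5.54) = 1.109×10^-5 K/W
  R_ceramic fibre blanket = L/(kA) = 0.0891/(0.0859·5.54) = 0.1872 K/W
  R_nickel alloy = L/(kA) = 0.00290/(10.2·5.54) = 5.132×10^-5 K/W
  R_conv,out = 1/(hA) = 1/(10.5·5.54) = 0.01719 K/W
ΣR = 1.109×10^-5 + 0.1872 + 5.132×10^-5 + 0.01719 = 0.2045 K/W
Q = ΔT/ΣR = (440 K − 298.6 K)/0.2045 = 691 W

Q = 691 W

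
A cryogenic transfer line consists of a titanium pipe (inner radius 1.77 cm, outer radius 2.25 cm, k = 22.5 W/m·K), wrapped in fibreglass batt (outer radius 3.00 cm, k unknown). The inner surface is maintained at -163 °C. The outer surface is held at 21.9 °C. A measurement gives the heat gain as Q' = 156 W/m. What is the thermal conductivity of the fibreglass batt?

k = 0.0387 W/m·K

ΣR = ΔT/Q' = |-163 − 21.9|/156 = 1.185 m·K/W
Known resistances:
  R'_titanium = ln(0.0225/0.0177)/(2πk) = 0.2400/(2π·22.5) = 0.001697 m·K/W
R_fibreglass batt = ΣR − ΣR_known = 1.185 − 0.001697 = 1.183 m·K/W
ln(r₂/r₁)/(2πk) = 1.183 ⇒ k = 0.2877/(2π·1.183) = 0.0387 W/m·K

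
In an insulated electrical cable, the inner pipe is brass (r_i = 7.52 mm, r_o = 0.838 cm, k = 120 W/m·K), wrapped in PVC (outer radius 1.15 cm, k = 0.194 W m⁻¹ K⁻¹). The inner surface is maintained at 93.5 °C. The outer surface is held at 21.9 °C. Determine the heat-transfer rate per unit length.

Series thermal resistances, inner to outer:
  R'_brass = ln(0.00838/0.00752)/(2πk) = 0.1083/(2π·120) = 1.436×10^-4 m·K/W
  R'_PVC = ln(0.0115/0.00838)/(2πk) = 0.3165/(2π·0.194) = 0.2597 m·K/W
ΣR = 1.436×10^-4 + 0.2597 = 0.2598 m·K/W
Q' = ΔT/ΣR = (93.5 °C − 21.9 °C)/0.2598 = 276 W/m

Q' = 276 W/m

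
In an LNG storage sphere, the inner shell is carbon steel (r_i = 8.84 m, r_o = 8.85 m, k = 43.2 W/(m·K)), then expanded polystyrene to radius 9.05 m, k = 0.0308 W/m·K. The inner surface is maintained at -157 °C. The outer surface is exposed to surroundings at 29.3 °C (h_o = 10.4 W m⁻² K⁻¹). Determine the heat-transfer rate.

Q = 28.5 kW

Resistance network (inner→outer):
  R_carbon steel = (1/8.84 − 1/8.85)/(4πk) = 1.278×10^-4/(4π·43.2) = 2.355×10^-7 K/W
  R_expanded polystyrene = (1/8.85 − 1/9.05)/(4πk) = 0.002497/(4π·0.0308) = 0.006452 K/W
  R_conv,out = 1/(4πr²h) = 1/(4π·9.05²·10.4) = 9.342×10^-5 K/W
ΣR = 2.355×10^-7 + 0.006452 + 9.342×10^-5 = 0.006546 K/W
Q = ΔT/ΣR = (-157 °C − 29.3 °C)/0.006546 = -28500 W
(Negative Q ⇒ heat flows inward; heat gain = 28500 W.)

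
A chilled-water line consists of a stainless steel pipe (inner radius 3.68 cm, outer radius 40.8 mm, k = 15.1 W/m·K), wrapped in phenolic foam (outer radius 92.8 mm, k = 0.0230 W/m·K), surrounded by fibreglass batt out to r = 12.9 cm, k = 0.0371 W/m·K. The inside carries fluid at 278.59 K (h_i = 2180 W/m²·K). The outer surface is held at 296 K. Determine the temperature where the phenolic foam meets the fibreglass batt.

Treat each layer as a resistance in series:
  R'_conv,in = 1/(2πr h) = 1/(2π·0.0368·2180) = 0.001984 m·K/W
  R'_stainless steel = ln(0.0408/0.0368)/(2πk) = 0.1032/(2π·15.1) = 0.001088 m·K/W
  R'_phenolic foam = ln(0.0928/0.0408)/(2πk) = 0.8218/(2π·0.0230) = 5.686 m·K/W
  R'_fibreglass batt = ln(0.129/0.0928)/(2πk) = 0.3294/(2π·0.0371) = 1.413 m·K/W
ΣR = 0.001984 + 0.001088 + 5.686 + 1.413 = 7.102 m·K/W
Q' = ΔT/ΣR = (278.59 K − 296 K)/7.102 = -2.451 W/m
From the inner boundary to the phenolic foam/fibreglass batt interface, ΣR_partial = 5.689 m·K/W.
T_interface = T_in − Q'·ΣR_partial = 278.59 K − (-2.451)(5.689) = 292.5 K

T = 292.5 K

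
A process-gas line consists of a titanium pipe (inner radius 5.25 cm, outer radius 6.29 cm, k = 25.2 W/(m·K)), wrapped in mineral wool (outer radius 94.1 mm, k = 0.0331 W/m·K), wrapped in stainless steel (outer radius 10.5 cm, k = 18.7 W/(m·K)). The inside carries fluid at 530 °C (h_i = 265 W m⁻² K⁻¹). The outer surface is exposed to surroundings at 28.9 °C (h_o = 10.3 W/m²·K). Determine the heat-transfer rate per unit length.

Resistance network (inner→outer):
  R'_conv,in = 1/(2πr h) = 1/(2π·0.0525·265) = 0.01144 m·K/W
  R'_titanium = ln(0.0629/0.0525)/(2πk) = 0.1807/(2π·25.2) = 0.001141 m·K/W
  R'_mineral wool = ln(0.0941/0.0629)/(2πk) = 0.4028/(2π·0.0331) = 1.937 m·K/W
  R'_stainless steel = ln(0.105/0.0941)/(2πk) = 0.1096/(2π·18.7) = 9.328×10^-4 m·K/W
  R'_conv,out = 1/(2πr h) = 1/(2π·0.105·10.3) = 0.1472 m·K/W
ΣR = 0.01144 + 0.001141 + 1.937 + 9.328×10^-4 + 0.1472 = 2.098 m·K/W
Q' = ΔT/ΣR = (530 °C − 28.9 °C)/2.098 = 239 W/m

Q' = 239 W/m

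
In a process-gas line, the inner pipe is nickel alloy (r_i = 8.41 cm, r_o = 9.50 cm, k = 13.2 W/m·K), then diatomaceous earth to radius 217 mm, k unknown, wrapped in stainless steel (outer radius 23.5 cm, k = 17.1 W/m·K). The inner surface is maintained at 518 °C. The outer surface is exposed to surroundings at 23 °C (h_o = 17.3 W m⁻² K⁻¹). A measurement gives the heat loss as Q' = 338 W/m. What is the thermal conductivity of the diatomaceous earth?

k = 0.0924 W/m·K

ΣR = ΔT/Q' = |518 − 23|/338 = 1.464 m·K/W
Known resistances:
  R'_nickel alloy = ln(0.0950/0.0841)/(2πk) = 0.1219/(2π·13.2) = 0.001469 m·K/W
  R'_stainless steel = ln(0.235/0.217)/(2πk) = 0.07969/(2π·17.1) = 7.417×10^-4 m·K/W
  R'_conv,out = 1/(2πr h) = 1/(2π·0.235·17.3) = 0.03915 m·K/W
R_diatomaceous earth = ΣR − ΣR_known = 1.464 − 0.04136 = 1.423 m·K/W
ln(r₂/r₁)/(2πk) = 1.423 ⇒ k = 0.8260/(2π·1.423) = 0.0924 W/m·K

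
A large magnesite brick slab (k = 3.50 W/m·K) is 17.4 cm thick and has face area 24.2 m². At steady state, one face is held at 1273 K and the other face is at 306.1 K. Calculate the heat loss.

Q = kA·ΔT/L = 3.50 × 24.2 × |1273 K − 306.1 K| / 0.174 = 4.71×10^5 W

Q = 4.71×10^5 W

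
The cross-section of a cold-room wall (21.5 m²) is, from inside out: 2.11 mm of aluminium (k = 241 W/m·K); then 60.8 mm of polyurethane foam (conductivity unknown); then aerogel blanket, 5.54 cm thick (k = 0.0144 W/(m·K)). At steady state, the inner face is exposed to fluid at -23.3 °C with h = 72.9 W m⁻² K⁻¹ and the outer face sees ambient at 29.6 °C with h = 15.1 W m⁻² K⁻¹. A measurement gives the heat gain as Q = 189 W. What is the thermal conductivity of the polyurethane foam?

ΣR = ΔT/Q = |-23.3 − 29.6|/189 = 0.2799 K/W
Known resistances:
  R_conv,in = 1/(hA) = 1/(72.9·21.5) = 6.380×10^-4 K/W
  R_aluminium = L/(kA) = 0.00211/(241·21.5) = 4.072×10^-7 K/W
  R_aerogel blanket = L/(kA) = 0.0554/(0.0144·21.5) = 0.1789 K/W
  R_conv,out = 1/(hA) = 1/(15.1·21.5) = 0.003080 K/W
R_polyurethane foam = ΣR − ΣR_known = 0.2799 − 0.1826 = 0.09730 K/W
L/(kA) = 0.09730 ⇒ k = 0.0608/(0.09730·21.5) = 0.0291 W/m·K

k = 0.0291 W/m·K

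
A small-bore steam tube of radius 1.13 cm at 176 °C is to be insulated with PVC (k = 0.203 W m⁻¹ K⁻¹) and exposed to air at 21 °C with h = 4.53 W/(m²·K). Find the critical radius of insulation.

For a cylinder, r_cr = k_ins/h = 0.203/4.53 = 0.0448 m = 4.48 cm

r_cr = 4.48 cm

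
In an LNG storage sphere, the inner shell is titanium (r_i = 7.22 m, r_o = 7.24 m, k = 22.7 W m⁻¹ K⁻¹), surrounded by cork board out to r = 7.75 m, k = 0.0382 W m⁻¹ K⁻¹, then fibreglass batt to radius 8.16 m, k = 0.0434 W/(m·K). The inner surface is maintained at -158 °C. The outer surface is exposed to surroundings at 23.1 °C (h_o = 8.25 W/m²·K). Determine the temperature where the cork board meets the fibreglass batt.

T = -47.3 °C

Treat each layer as a resistance in series:
  R_titanium = (1/7.22 − 1/7.24)/(4πk) = 3.826×10^-4/(4π·22.7) = 1.341×10^-6 K/W
  R_cork board = (1/7.24 − 1/7.75)/(4πk) = 0.009089/(4π·0.0382) = 0.01893 K/W
  R_fibreglass batt = (1/7.75 − 1/8.16)/(4πk) = 0.006483/(4π·0.0434) = 0.01189 K/W
  R_conv,out = 1/(4πr²h) = 1/(4π·8.16²·8.25) = 1.449×10^-4 K/W
ΣR = 1.341×10^-6 + 0.01893 + 0.01189 + 1.449×10^-4 = 0.03097 K/W
Q = ΔT/ΣR = (-158 °C − 23.1 °C)/0.03097 = -5848 W
From the inner boundary to the cork board/fibreglass batt interface, ΣR_partial = 0.01893 K/W.
T_interface = T_in − Q·ΣR_partial = -158 °C − (-5848)(0.01893) = -47.3 °C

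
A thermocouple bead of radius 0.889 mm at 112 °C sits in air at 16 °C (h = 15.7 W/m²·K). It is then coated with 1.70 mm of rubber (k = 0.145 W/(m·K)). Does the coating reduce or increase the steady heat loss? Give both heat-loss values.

increases: 0.0150 → 0.0826 W

Critical radius for a sphere: r_cr = 2k/h = 0.0185 m = 1.85 cm.
Outer radius after coating: r₂ = 8.89×10^-4 + 0.00170 = 0.002589 m.
Since r₁ < r_cr and r₂ ≤ r_cr, the coating moves toward the maximum at r_cr — heat loss rises.
Bare: R = 1/(4πr₁²h) = 6413 K/W; Q = 96/6413 = 0.0150 W.
Coated: R = R_cond + R_conv = 1162 K/W; Q = 96/1162 = 0.0826 W.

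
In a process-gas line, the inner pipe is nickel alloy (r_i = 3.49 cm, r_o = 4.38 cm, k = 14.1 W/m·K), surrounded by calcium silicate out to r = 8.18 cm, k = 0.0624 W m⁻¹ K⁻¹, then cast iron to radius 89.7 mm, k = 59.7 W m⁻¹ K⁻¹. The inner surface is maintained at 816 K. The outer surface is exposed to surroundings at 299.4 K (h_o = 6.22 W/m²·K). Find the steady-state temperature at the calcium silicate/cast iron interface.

T = 378 K

Treat each layer as a resistance in series:
  R'_nickel alloy = ln(0.0438/0.0349)/(2πk) = 0.2271/(2π·14.1) = 0.002564 m·K/W
  R'_calcium silicate = ln(0.0818/0.0438)/(2πk) = 0.6246/(2π·0.0624) = 1.593 m·K/W
  R'_cast iron = ln(0.0897/0.0818)/(2πk) = 0.09219/(2π·59.7) = 2.458×10^-4 m·K/W
  R'_conv,out = 1/(2πr h) = 1/(2π·0.0897·6.22) = 0.2853 m·K/W
ΣR = 0.002564 + 1.593 + 2.458×10^-4 + 0.2853 = 1.881 m·K/W
Q' = ΔT/ΣR = (816 K − 299.4 K)/1.881 = 274.6 W/m
From the inner boundary to the calcium silicate/cast iron interface, ΣR_partial = 1.596 m·K/W.
T_interface = T_in − Q'·ΣR_partial = 816 K − (274.6)(1.596) = 378 K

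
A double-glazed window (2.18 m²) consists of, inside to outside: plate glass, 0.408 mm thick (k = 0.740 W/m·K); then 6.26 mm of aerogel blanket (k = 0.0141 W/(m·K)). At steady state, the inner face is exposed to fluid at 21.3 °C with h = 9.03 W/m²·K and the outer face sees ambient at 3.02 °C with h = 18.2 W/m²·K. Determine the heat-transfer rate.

Resistance network (inner→outer):
  R_conv,in = 1/(hA) = 1/(9.03·2.18) = 0.05080 K/W
  R_plate glass = L/(kA) = 4.08×10^-4/(0.740·2.18) = 2.529×10^-4 K/W
  R_aerogel blanket = L/(kA) = 0.00626/(0.0141·2.18) = 0.2037 K/W
  R_conv,out = 1/(hA) = 1/(18.2·2.18) = 0.02520 K/W
ΣR = 0.05080 + 2.529×10^-4 + 0.2037 + 0.02520 = 0.2800 K/W
Q = ΔT/ΣR = (21.3 °C − 3.02 °C)/0.2800 = 65.3 W

Q = 65.3 W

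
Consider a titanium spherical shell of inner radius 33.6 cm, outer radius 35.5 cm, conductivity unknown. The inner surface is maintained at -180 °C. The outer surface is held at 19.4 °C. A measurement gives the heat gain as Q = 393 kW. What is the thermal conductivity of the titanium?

ΣR = ΔT/Q = |-180 − 19.4|/3.93×10^5 = 5.074×10^-4 K/W
(1/r₁−1/r₂)/(4πk) = 5.074×10^-4 ⇒ k = 0.1593/(4π·5.074×10^-4) = 25.0 W/m·K

k = 25.0 W/m·K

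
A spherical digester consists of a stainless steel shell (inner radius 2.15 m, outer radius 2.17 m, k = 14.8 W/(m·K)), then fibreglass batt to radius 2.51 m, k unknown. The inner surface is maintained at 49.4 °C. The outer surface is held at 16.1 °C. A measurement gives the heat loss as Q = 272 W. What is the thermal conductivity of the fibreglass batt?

k = 0.0406 W/m·K

ΣR = ΔT/Q = |49.4 − 16.1|/272 = 0.1224 K/W
Known resistances:
  R_stainless steel = (1/2.15 − 1/2.17)/(4πk) = 0.004287/(4π·14.8) = 2.305×10^-5 K/W
R_fibreglass batt = ΣR − ΣR_known = 0.1224 − 2.305×10^-5 = 0.1224 K/W
(1/r₁−1/r₂)/(4πk) = 0.1224 ⇒ k = 0.06242/(4π·0.1224) = 0.0406 W/m·K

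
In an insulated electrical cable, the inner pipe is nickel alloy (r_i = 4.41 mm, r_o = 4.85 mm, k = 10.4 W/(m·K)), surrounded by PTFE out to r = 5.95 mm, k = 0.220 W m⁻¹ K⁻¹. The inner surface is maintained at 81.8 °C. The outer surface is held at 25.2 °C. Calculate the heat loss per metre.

Treat each layer as a resistance in series:
  R'_nickel alloy = ln(0.00485/0.00441)/(2πk) = 0.09510/(2π·10.4) = 0.001455 m·K/W
  R'_PTFE = ln(0.00595/0.00485)/(2πk) = 0.2044/(2π·0.220) = 0.1479 m·K/W
ΣR = 0.001455 + 0.1479 = 0.1494 m·K/W
Q' = ΔT/ΣR = (81.8 °C − 25.2 °C)/0.1494 = 379 W/m

Q' = 379 W/m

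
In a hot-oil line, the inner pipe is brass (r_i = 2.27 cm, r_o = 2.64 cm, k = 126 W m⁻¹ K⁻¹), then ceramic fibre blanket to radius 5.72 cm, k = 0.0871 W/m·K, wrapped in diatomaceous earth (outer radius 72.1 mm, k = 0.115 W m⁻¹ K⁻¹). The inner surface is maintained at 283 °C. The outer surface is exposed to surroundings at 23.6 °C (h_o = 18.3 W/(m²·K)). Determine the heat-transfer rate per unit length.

Q' = 140 W/m

Series thermal resistances, inner to outer:
  R'_brass = ln(0.0264/0.0227)/(2πk) = 0.1510/(2π·126) = 1.907×10^-4 m·K/W
  R'_ceramic fibre blanket = ln(0.0572/0.0264)/(2πk) = 0.7732/(2π·0.0871) = 1.413 m·K/W
  R'_diatomaceous earth = ln(0.0721/0.0572)/(2πk) = 0.2315/(2π·0.115) = 0.3204 m·K/W
  R'_conv,out = 1/(2πr h) = 1/(2π·0.0721·18.3) = 0.1206 m·K/W
ΣR = 1.907×10^-4 + 1.413 + 0.3204 + 0.1206 = 1.854 m·K/W
Q' = ΔT/ΣR = (283 °C − 23.6 °C)/1.854 = 140 W/m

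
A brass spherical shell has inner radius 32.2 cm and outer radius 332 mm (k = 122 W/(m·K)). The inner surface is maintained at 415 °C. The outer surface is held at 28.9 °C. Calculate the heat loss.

Q = 6.33×10^6 W

Q = 4πk·ΔT/(1/r₁ − 1/r₂) = 4π × 122 × 386.1 / (1/0.322 − 1/0.332) = 6.33×10^6 W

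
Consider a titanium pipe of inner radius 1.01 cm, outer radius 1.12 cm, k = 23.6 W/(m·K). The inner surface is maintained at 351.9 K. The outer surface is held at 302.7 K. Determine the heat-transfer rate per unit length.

Q' = 2πk·ΔT/ln(r₂/r₁) = 2π × 23.6 × 49.2 / ln(0.0112/0.0101) = 70600 W/m

Q' = 70.6 kW/m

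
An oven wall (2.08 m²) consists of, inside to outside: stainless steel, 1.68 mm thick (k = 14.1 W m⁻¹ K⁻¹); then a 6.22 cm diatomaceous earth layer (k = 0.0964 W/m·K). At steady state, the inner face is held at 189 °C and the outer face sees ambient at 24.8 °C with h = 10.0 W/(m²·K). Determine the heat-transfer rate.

Q = 458 W

Resistance network (inner→outer):
  R_stainless steel = L/(kA) = 0.00168/(14.1·2.08) = 5.728×10^-5 K/W
  R_diatomaceous earth = L/(kA) = 0.0622/(0.0964·2.08) = 0.3102 K/W
  R_conv,out = 1/(hA) = 1/(10.0·2.08) = 0.04808 K/W
ΣR = 5.728×10^-5 + 0.3102 + 0.04808 = 0.3583 K/W
Q = ΔT/ΣR = (189 °C − 24.8 °C)/0.3583 = 458 W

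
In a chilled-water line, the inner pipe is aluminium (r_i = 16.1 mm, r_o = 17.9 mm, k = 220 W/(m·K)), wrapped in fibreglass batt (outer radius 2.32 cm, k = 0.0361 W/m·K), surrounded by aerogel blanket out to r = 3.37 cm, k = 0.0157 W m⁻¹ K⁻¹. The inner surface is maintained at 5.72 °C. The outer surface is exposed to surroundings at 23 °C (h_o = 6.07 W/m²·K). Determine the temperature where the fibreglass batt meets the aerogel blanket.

Treat each layer as a resistance in series:
  R'_aluminium = ln(0.0179/0.0161)/(2πk) = 0.1060/(2π·220) = 7.667×10^-5 m·K/W
  R'_fibreglass batt = ln(0.0232/0.0179)/(2πk) = 0.2594/(2π·0.0361) = 1.143 m·K/W
  R'_aerogel blanket = ln(0.0337/0.0232)/(2πk) = 0.3733/(2π·0.0157) = 3.785 m·K/W
  R'_conv,out = 1/(2πr h) = 1/(2π·0.0337·6.07) = 0.7780 m·K/W
ΣR = 7.667×10^-5 + 1.143 + 3.785 + 0.7780 = 5.706 m·K/W
Q' = ΔT/ΣR = (5.72 °C − 23 °C)/5.706 = -3.028 W/m
From the inner boundary to the fibreglass batt/aerogel blanket interface, ΣR_partial = 1.143 m·K/W.
T_interface = T_in − Q'·ΣR_partial = 5.72 °C − (-3.028)(1.143) = 9.18 °C

T = 9.18 °C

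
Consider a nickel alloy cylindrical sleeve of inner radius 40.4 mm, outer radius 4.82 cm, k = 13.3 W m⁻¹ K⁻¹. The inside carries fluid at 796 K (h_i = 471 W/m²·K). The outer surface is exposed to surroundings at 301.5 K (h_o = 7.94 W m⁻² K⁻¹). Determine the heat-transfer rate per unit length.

Treat each layer as a resistance in series:
  R'_conv,in = 1/(2πr h) = 1/(2π·0.0404·471) = 0.008364 m·K/W
  R'_nickel alloy = ln(0.0482/0.0404)/(2πk) = 0.1765/(2π·13.3) = 0.002112 m·K/W
  R'_conv,out = 1/(2πr h) = 1/(2π·0.0482·7.94) = 0.4159 m·K/W
ΣR = 0.008364 + 0.002112 + 0.4159 = 0.4264 m·K/W
Q' = ΔT/ΣR = (796 K − 301.5 K)/0.4264 = 1160 W/m

Q' = 1160 W/m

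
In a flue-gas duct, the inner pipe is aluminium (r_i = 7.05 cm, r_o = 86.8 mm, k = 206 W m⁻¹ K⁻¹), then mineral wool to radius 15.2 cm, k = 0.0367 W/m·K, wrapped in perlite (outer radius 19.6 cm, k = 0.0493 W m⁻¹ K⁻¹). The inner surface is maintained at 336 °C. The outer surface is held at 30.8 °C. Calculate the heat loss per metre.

Q' = 93.9 W/m

Treat each layer as a resistance in series:
  R'_aluminium = ln(0.0868/0.0705)/(2πk) = 0.2080/(2π·206) = 1.607×10^-4 m·K/W
  R'_mineral wool = ln(0.152/0.0868)/(2πk) = 0.5603/(2π·0.0367) = 2.430 m·K/W
  R'_perlite = ln(0.196/0.152)/(2πk) = 0.2542/(2π·0.0493) = 0.8207 m·K/W
ΣR = 1.607×10^-4 + 2.430 + 0.8207 = 3.251 m·K/W
Q' = ΔT/ΣR = (336 °C − 30.8 °C)/3.251 = 93.9 W/m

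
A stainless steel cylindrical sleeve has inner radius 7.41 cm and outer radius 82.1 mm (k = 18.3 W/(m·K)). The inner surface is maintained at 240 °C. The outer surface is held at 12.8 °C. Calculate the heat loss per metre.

Q' = 2.55×10^5 W/m

Q' = 2πk·ΔT/ln(r₂/r₁) = 2π × 18.3 × 227.2 / ln(0.0821/0.0741) = 2.55×10^5 W/m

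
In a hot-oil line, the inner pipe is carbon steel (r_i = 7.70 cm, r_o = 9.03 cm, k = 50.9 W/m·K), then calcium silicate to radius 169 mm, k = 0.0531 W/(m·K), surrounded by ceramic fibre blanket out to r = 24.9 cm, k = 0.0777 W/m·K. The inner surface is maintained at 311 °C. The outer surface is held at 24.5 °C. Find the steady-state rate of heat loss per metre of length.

Q' = 107 W/m

Resistance network (inner→outer):
  R'_carbon steel = ln(0.0903/0.0770)/(2πk) = 0.1593/(2π·50.9) = 4.982×10^-4 m·K/W
  R'_calcium silicate = ln(0.169/0.0903)/(2πk) = 0.6268/(2π·0.0531) = 1.879 m·K/W
  R'_ceramic fibre blanket = ln(0.249/0.169)/(2πk) = 0.3876/(2π·0.0777) = 0.7938 m·K/W
ΣR = 4.982×10^-4 + 1.879 + 0.7938 = 2.673 m·K/W
Q' = ΔT/ΣR = (311 °C − 24.5 °C)/2.673 = 107 W/m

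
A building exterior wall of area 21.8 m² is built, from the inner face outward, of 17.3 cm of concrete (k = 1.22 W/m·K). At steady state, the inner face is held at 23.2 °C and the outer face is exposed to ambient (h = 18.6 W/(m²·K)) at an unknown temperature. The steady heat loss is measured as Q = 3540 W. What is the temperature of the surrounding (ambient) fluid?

T_out = -8.56 °C

Series resistances:
  R_concrete = L/(kA) = 0.173/(1.22·21.8) = 0.006505 K/W
  R_conv,out = 1/(hA) = 1/(18.6·21.8) = 0.002466 K/W
ΣR = 0.008971 K/W
ΔT = Q·ΣR = 3540 × 0.008971 = 31.76 K
Heat flows outward, so T_out = T_in − ΔT = 23.2 − 31.76 = -8.56 °C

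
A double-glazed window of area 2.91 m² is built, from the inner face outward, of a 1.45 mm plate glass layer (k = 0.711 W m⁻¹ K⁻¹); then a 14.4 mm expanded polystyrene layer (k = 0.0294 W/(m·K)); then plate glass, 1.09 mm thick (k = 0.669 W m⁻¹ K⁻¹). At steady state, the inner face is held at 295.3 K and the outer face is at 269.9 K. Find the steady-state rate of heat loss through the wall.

Q = 150 W

Series thermal resistances, inner to outer:
  R_plate glass = L/(kA) = 0.00145/(0.711·2.91) = 7.008×10^-4 K/W
  R_expanded polystyrene = L/(kA) = 0.0144/(0.0294·2.91) = 0.1683 K/W
  R_plate glass = L/(kA) = 0.00109/(0.669·2.91) = 5.599×10^-4 K/W
ΣR = 7.008×10^-4 + 0.1683 + 5.599×10^-4 = 0.1696 K/W
Q = ΔT/ΣR = (295.3 K − 269.9 K)/0.1696 = 150 W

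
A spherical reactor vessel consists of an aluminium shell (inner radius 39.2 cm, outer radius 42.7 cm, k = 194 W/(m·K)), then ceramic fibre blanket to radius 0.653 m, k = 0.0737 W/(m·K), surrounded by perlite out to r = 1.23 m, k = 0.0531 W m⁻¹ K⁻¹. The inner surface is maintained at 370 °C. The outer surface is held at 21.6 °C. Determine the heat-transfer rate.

Q = 178 W

Treat each layer as a resistance in series:
  R_aluminium = (1/0.392 − 1/0.427)/(4πk) = 0.2091/(4π·194) = 8.577×10^-5 K/W
  R_ceramic fibre blanket = (1/0.427 − 1/0.653)/(4πk) = 0.8105/(4π·0.0737) = 0.8752 K/W
  R_perlite = (1/0.653 − 1/1.23)/(4πk) = 0.7184/(4π·0.0531) = 1.077 K/W
ΣR = 8.577×10^-5 + 0.8752 + 1.077 = 1.952 K/W
Q = ΔT/ΣR = (370 °C − 21.6 °C)/1.952 = 178 W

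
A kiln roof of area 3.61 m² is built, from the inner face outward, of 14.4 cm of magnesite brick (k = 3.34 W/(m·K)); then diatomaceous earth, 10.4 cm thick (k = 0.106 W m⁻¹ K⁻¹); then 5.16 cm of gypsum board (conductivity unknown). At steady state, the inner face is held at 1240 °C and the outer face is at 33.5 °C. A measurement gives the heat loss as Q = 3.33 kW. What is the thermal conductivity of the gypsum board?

k = 0.182 W/m·K

ΣR = ΔT/Q = |1240 − 33.5|/3330 = 0.3623 K/W
Known resistances:
  R_magnesite brick = L/(kA) = 0.144/(3.34·3.61) = 0.01194 K/W
  R_diatomaceous earth = L/(kA) = 0.104/(0.106·3.61) = 0.2718 K/W
R_gypsum board = ΣR − ΣR_known = 0.3623 − 0.2837 = 0.07860 K/W
L/(kA) = 0.07860 ⇒ k = 0.0516/(0.07860·3.61) = 0.182 W/m·K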